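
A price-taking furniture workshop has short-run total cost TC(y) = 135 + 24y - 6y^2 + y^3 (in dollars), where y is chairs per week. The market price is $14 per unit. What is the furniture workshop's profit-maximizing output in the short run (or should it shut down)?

From TC, MC = TC'(y) = 24 - 12y + 3y^2 and AVC = VC/y = 24 - 6y + y^2.
AVC is minimized where dAVC/dy = -6 + 2y = 0, at y = 3; min AVC = 24 - 6·3 + 3^2 = $15.
With P < min AVC ($14 < $15), every unit sold adds to the loss.
Best response: produce nothing and absorb the $135 fixed cost.

Shut down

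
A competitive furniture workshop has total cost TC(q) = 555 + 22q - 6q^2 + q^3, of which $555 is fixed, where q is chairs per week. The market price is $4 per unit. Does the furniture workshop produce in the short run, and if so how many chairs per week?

Shut down

Strip out fixed cost: VC = 22q - 6q^2 + q^3. Then AVC = 22 - 6q + q^2 and MC = 22 - 12q + 3q^2.
AVC is minimized where dAVC/dq = -6 + 2q = 0, at q = 3; min AVC = 22 - 6·3 + 3^2 = $13.
P = $4 lies below min AVC = $13; no output level covers variable cost.
The firm minimizes its loss by shutting down and losing only its fixed cost of $555.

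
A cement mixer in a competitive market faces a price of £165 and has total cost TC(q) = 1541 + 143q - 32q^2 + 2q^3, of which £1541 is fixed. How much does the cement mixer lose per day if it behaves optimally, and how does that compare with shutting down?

AVC = 143 - 32q + 2q^2; min AVC = £15 at q = 8. Since P = £165 ≥ min AVC, the firm produces.
MC = 143 - 64q + 6q^2. Setting P = MC and taking the root on the rising branch gives q* = 11.
TR = 165·11 = 1815. TC = 1541 + 363 = 1904. Profit = 1815 − 1904 = -£89.
Shutting down would mean losing the fixed cost of £1541, so operating at a loss of £89 is better by £1452.

Profit = -£89 at q = 11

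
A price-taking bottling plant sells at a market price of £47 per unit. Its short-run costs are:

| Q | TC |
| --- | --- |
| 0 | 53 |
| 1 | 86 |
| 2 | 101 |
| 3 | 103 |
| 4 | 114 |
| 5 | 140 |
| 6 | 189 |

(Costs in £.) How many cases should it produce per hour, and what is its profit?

Q = 5; profit = £95

Profit at each row (π = 47Q − TC): Q=0: -53; Q=1: -39; Q=2: -7; Q=3: 38; Q=4: 74; Q=5: 95; Q=6: 93.
Profit is maximized at Q = 5. AVC there is 87/5 = £17.40 ≤ P, so producing beats shutting down (which would give -£53).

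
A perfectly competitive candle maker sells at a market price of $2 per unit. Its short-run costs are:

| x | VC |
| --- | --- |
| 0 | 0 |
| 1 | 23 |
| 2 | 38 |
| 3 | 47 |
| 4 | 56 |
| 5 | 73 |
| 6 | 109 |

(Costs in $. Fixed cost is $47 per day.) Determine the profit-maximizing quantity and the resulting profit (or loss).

Compute π = P·x − TC at each output: x=0: -47; x=1: -68; x=2: -81; x=3: -88; x=4: -95; x=5: -110; x=6: -144.
Profit is highest at x = 0. Equivalently, the lowest AVC in the table is 56/4 ≈ $14 at x = 4, and P = $2 falls below it — price never covers variable cost, so the firm shuts down and loses only its fixed cost.

x = 0 (shut down); profit = -$47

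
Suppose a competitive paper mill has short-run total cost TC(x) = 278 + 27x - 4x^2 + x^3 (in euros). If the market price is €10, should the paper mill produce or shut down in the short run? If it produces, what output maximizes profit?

Variable cost is VC = 27x - 4x^2 + x^3, so AVC = VC/x = 27 - 4x + x^2 and MC = dTC/dx = 27 - 8x + 3x^2.
AVC is minimized where dAVC/dx = -4 + 2x = 0, at x = 2; min AVC = 27 - 4·2 + 2^2 = €23.
Since P = €10 < min AVC = €23, price fails to cover variable cost at any output.
The firm minimizes its loss by shutting down and losing only its fixed cost of €278.

Shut down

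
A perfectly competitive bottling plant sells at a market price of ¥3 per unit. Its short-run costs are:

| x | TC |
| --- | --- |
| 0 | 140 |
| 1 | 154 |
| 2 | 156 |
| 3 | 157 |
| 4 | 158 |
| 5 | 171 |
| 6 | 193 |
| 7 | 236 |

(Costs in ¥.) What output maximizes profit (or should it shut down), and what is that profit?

Tabulate TR − TC: x=0: -140; x=1: -151; x=2: -150; x=3: -148; x=4: -146; x=5: -156; x=6: -175; x=7: -215.
Profit is highest at x = 0. Equivalently, the lowest AVC in the table is 18/4 ≈ ¥4.50 at x = 4, and P = ¥3 falls below it — price never covers variable cost, so the firm shuts down and loses only its fixed cost.

x = 0 (shut down); profit = -¥140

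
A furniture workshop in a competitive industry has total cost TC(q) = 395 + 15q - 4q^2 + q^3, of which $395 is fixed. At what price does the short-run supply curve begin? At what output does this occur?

$11 per unit, at q = 2

The firm shuts down when price falls below the minimum of average variable cost. AVC = VC/q = 15 - 4q + q^2.
dAVC/dq = -4 + 2q = 0 gives q = 2. min AVC = 15 - 4·2 + 2^2 = 11.
So the shutdown price is $11.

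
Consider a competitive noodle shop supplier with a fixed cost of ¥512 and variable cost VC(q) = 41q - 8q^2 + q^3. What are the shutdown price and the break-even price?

AVC = 41 - 8q + q^2; minimized at q = 4, giving min AVC = ¥25. That is the shutdown price.
ATC = 512/q + 41 - 8q + q^2. Setting dATC/dq = −512/q^2 − 8 + 2q = 0 gives q = 8 (since 2·8^3 − 8·8^2 = 512).
min ATC = 512/8 + 41 − 8·8 + 8^2 = ¥105. That is the break-even price.
Between these two prices the firm operates at a loss; above ¥105 it earns a profit.

Shutdown price = ¥25; break-even price = ¥105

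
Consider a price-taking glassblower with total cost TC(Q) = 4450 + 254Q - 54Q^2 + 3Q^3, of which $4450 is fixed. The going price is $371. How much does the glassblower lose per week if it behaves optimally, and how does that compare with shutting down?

AVC = 254 - 54Q + 3Q^2; min AVC = $11 at Q = 9. Since P = $371 ≥ min AVC, the firm produces.
With MC = 254 - 108Q + 9Q^2, P = MC on the upward-sloping part at Q* = 13.
TR = 371·13 = 4823. TC = 4450 + 767 = 5217. Profit = 4823 − 5217 = -$394.
By producing, the firm covers all variable cost plus $4056 of fixed cost; shutting down would lose the full $4450.

Profit = -$394 at Q = 13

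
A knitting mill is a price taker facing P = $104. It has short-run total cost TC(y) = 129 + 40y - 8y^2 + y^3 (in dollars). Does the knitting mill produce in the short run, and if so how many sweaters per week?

Produce at y = 8

Strip out fixed cost: VC = 40y - 8y^2 + y^3. Then AVC = 40 - 8y + y^2 and MC = 40 - 16y + 3y^2.
AVC hits its minimum where MC = AVC, at y = 4, giving min AVC = 40 - 8·4 + 4^2 = $24.
P = $104 exceeds min AVC = $24, so the firm stays open.
P = MC gives -64 - 16y + 3y^2 = 0, with roots -8/3 and 8. Take the larger (rising MC): y* = 8.
Check: AVC at y = 8 is $40 ≤ P, so revenue covers variable cost.
Profit = P·y − TC = 104·8 − 449 = $383.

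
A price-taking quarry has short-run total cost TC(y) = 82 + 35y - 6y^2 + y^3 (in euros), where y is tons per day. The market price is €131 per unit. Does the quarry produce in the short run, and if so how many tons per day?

Produce at y = 8

Variable cost is VC = 35y - 6y^2 + y^3, so AVC = VC/y = 35 - 6y + y^2 and MC = dTC/dy = 35 - 12y + 3y^2.
AVC hits its minimum where MC = AVC, at y = 3, giving min AVC = 35 - 6·3 + 3^2 = €26.
P = €131 exceeds min AVC = €26, so the firm stays open.
Solving P = MC: -96 - 12y + 3y^2 = 0 ⇒ y = -4 or 8. On the upward-sloping branch, y* = 8.
Check: AVC at y = 8 is €51 ≤ P, so revenue covers variable cost.
Profit = P·y − TC = 131·8 − 490 = €558.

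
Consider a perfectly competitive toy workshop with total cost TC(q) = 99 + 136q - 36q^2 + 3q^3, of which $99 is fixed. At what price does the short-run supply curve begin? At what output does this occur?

$28 per unit, at q = 6

Short-run supply begins at min AVC. From VC = 136q - 36q^2 + 3q^3, AVC = 136 - 36q + 3q^2.
At the minimum of AVC, MC = AVC. MC = 136 - 72q + 9q^2; setting MC = AVC gives 6q^2 - 36q = 0, so q = 6. min AVC = 28.
For P < $28 the firm produces nothing.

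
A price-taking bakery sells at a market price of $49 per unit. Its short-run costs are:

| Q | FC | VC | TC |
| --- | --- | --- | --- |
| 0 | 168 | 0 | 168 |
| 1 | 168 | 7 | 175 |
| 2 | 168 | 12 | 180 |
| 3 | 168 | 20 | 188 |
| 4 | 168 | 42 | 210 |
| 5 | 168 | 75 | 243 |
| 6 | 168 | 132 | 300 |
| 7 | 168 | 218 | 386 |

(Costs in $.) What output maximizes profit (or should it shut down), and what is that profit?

Q = 5; profit = $2

Compute π = P·Q − TC at each output: Q=0: -168; Q=1: -126; Q=2: -82; Q=3: -41; Q=4: -14; Q=5: 2; Q=6: -6; Q=7: -43.
Profit is maximized at Q = 5. AVC there is 75/5 = $15 ≤ P, so producing beats shutting down (which would give -$168).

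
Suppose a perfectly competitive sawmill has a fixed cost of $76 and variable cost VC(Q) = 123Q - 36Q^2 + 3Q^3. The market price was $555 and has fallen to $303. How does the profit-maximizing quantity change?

Output falls from 12 to 10

AVC = 123 - 36Q + 3Q^2, minimized at Q = 6 where min AVC = $15. MC = 123 - 72Q + 9Q^2.
With P = $555 above the shutdown price, P = MC gives Q = 12.
At P = $303 ≥ min AVC, set P = MC: Q = 10. The firm stays open but cuts output.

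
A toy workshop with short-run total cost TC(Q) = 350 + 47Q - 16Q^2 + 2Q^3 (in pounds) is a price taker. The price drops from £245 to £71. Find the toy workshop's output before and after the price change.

MC = 47 - 32Q + 6Q^2; the shutdown threshold is min AVC = £15 (at Q = 4).
At P = £245 ≥ min AVC, set P = MC on the rising branch: Q = 9.
At P = £71 ≥ min AVC, set P = MC: Q = 6. The firm stays open but cuts output.

Output falls from 9 to 6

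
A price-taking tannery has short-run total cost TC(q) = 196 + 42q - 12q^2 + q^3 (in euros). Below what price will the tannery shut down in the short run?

The firm shuts down when price falls below the minimum of average variable cost. AVC = VC/q = 42 - 12q + q^2.
dAVC/dq = -12 + 2q = 0 gives q = 6. min AVC = 42 - 12·6 + 6^2 = 6.
For P < €6 the firm produces nothing.

€6 per unit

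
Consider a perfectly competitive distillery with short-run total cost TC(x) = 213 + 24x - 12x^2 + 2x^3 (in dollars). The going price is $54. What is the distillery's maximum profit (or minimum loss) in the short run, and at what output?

AVC = 24 - 12x + 2x^2; min AVC = $6 at x = 3. Since P = $54 ≥ min AVC, the firm produces.
MC = 24 - 24x + 6x^2. Setting P = MC and taking the root on the rising branch gives x* = 5.
TR = 54·5 = 270. TC = 213 + 70 = 283. Profit = 270 − 283 = -$13.
That loss of $13 beats the $213 the firm would lose by shutting down; producing recovers $200 of fixed cost.

Profit = -$13 at x = 5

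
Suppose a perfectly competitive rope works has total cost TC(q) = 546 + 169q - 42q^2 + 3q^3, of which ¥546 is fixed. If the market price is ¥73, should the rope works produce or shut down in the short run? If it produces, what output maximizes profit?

Produce at q = 8

From TC, MC = TC'(q) = 169 - 84q + 9q^2 and AVC = VC/q = 169 - 42q + 3q^2.
AVC is minimized where dAVC/dq = -42 + 6q = 0, at q = 7; min AVC = 169 - 42·7 + 3·7^2 = ¥22.
Because ¥73 ≥ ¥22, revenue can cover variable cost; the firm operates.
P = MC gives 96 - 84q + 9q^2 = 0, with roots 4/3 and 8. Take the larger (rising MC): q* = 8.
Check: AVC at q = 8 is ¥25 ≤ P, so revenue covers variable cost.
Profit = P·q − TC = 73·8 − 746 = -¥162, a loss, but smaller than the ¥546 fixed cost the firm would lose by shutting down.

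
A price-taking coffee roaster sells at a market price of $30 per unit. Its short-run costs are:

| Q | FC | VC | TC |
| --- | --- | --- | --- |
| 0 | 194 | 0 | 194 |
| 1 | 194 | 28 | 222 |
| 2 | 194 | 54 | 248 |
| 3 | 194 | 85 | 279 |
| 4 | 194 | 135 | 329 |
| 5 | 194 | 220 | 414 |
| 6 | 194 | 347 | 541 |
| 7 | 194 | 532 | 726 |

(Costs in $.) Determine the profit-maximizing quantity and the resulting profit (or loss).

Q = 2; profit = -$188

Tabulate TR − TC: Q=0: -194; Q=1: -192; Q=2: -188; Q=3: -189; Q=4: -209; Q=5: -264; Q=6: -361; Q=7: -516.
Profit is maximized at Q = 2. AVC there is 54/2 = $27 ≤ P, so producing beats shutting down (which would give -$194).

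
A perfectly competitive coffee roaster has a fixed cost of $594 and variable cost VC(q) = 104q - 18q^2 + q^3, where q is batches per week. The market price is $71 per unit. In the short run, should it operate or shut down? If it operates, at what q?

Strip out fixed cost: VC = 104q - 18q^2 + q^3. Then AVC = 104 - 18q + q^2 and MC = 104 - 36q + 3q^2.
The AVC parabola has its vertex at q = 18/2 = 9, where AVC = 104 - 18·9 + 9^2 = $23.
P = $71 exceeds min AVC = $23, so the firm stays open.
Set P = MC: 71 = 104 - 36q + 3q^2 → 33 - 36q + 3q^2 = 0. The roots are q = 1 and q = 11; the profit-maximizing output is on the rising part of MC, so q* = 11.
Check: AVC at q = 11 is $27 ≤ P, so revenue covers variable cost.
Profit = P·q − TC = 71·11 − 891 = -$110, a loss, but smaller than the $594 fixed cost the firm would lose by shutting down.

Produce at q = 11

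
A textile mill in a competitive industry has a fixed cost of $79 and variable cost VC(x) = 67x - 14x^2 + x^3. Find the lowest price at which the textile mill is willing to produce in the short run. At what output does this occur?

$18 per unit, at x = 7

The shutdown price is the minimum of AVC. VC = 67x - 14x^2 + x^3, so AVC = 67 - 14x + x^2.
dAVC/dx = -14 + 2x = 0 gives x = 7. min AVC = 67 - 14·7 + 7^2 = 18.
The firm shuts down for any P below $18.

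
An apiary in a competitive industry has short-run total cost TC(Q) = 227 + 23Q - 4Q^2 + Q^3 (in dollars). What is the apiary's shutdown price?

The firm shuts down when price falls below the minimum of average variable cost. AVC = VC/Q = 23 - 4Q + Q^2.
dAVC/dQ = -4 + 2Q = 0 gives Q = 2. min AVC = 23 - 4·2 + 2^2 = 19.
So the shutdown price is $19.

$19 per unit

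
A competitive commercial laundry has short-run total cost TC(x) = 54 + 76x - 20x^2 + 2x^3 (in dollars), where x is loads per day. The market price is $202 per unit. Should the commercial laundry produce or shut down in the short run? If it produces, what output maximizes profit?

Strip out fixed cost: VC = 76x - 20x^2 + 2x^3. Then AVC = 76 - 20x + 2x^2 and MC = 76 - 40x + 6x^2.
AVC hits its minimum where MC = AVC, at x = 5, giving min AVC = 76 - 20·5 + 2·5^2 = $26.
Since P = $202 ≥ min AVC = $26, price covers variable cost and the firm should produce.
P = MC gives -126 - 40x + 6x^2 = 0, with roots -7/3 and 9. Take the larger (rising MC): x* = 9.
Check: AVC at x = 9 is $58 ≤ P, so revenue covers variable cost.
Profit = P·x − TC = 202·9 − 576 = $1242.

Produce at x = 9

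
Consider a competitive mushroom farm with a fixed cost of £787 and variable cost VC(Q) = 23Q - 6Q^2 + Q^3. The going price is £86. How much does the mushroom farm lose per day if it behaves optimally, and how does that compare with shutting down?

Profit = -£395 at Q = 7

AVC = 23 - 6Q + Q^2; min AVC = £14 at Q = 3. Since P = £86 ≥ min AVC, the firm produces.
With MC = 23 - 12Q + 3Q^2, P = MC on the upward-sloping part at Q* = 7.
TR = 86·7 = 602. TC = 787 + 210 = 997. Profit = 602 − 997 = -£395.
By producing, the firm covers all variable cost plus £392 of fixed cost; shutting down would lose the full £787.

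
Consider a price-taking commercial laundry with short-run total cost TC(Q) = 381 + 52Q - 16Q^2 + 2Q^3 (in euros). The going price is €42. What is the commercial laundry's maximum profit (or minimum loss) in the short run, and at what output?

Profit = -€281 at Q = 5

AVC = 52 - 16Q + 2Q^2 has its minimum €20 at Q = 4; price €42 clears that bar, so the firm operates.
MC = 52 - 32Q + 6Q^2. Setting P = MC and taking the root on the rising branch gives Q* = 5.
TR = 42·5 = 210. TC = 381 + 110 = 491. Profit = 210 − 491 = -€281.
Shutting down would mean losing the fixed cost of €381, so operating at a loss of €281 is better by €100.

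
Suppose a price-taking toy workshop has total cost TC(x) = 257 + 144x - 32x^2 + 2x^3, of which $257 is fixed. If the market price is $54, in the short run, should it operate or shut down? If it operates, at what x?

Produce at x = 9

Variable cost is VC = 144x - 32x^2 + 2x^3, so AVC = VC/x = 144 - 32x + 2x^2 and MC = dTC/dx = 144 - 64x + 6x^2.
AVC hits its minimum where MC = AVC, at x = 8, giving min AVC = 144 - 32·8 + 2·8^2 = $16.
Because $54 ≥ $16, revenue can cover variable cost; the firm operates.
P = MC gives 90 - 64x + 6x^2 = 0, with roots 5/3 and 9. Take the larger (rising MC): x* = 9.
Check: AVC at x = 9 is $18 ≤ P, so revenue covers variable cost.
Profit = P·x − TC = 54·9 − 419 = $67.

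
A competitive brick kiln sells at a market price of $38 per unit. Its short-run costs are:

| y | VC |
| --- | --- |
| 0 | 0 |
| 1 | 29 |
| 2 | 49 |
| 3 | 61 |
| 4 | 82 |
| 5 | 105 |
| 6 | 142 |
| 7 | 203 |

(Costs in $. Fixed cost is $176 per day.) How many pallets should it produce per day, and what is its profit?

y = 6; profit = -$90

Profit at each row (π = 38y − TC): y=0: -176; y=1: -167; y=2: -149; y=3: -123; y=4: -106; y=5: -91; y=6: -90; y=7: -113.
Profit is maximized at y = 6. AVC there is 142/6 = $23.67 ≤ P, so producing beats shutting down (which would give -$176).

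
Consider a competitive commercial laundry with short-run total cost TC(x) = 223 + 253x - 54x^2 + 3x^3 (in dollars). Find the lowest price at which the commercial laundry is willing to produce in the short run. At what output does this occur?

The firm shuts down when price falls below the minimum of average variable cost. AVC = VC/x = 253 - 54x + 3x^2.
dAVC/dx = -54 + 6x = 0 gives x = 9. min AVC = 253 - 54·9 + 3·9^2 = 10.
So the shutdown price is $10.

$10 per unit, at x = 9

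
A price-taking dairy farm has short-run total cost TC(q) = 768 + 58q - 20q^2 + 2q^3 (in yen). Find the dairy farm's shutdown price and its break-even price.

Shutdown price = ¥8; break-even price = ¥122

AVC = 58 - 20q + 2q^2; minimized at q = 5, giving min AVC = ¥8. That is the shutdown price.
ATC = 768/q + 58 - 20q + 2q^2. Setting dATC/dq = −768/q^2 − 20 + 4q = 0 gives q = 8 (since 4·8^3 − 20·8^2 = 768).
min ATC = 768/8 + 58 − 20·8 + 2·8^2 = ¥122. That is the break-even price.
Between these two prices the firm operates at a loss; above ¥122 it earns a profit.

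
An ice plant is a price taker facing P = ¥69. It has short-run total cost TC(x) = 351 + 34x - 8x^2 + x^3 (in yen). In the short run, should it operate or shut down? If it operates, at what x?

Produce at x = 7

From TC, MC = TC'(x) = 34 - 16x + 3x^2 and AVC = VC/x = 34 - 8x + x^2.
The AVC parabola has its vertex at x = 8/2 = 4, where AVC = 34 - 8·4 + 4^2 = ¥18.
Since P = ¥69 ≥ min AVC = ¥18, price covers variable cost and the firm should produce.
Solving P = MC: -35 - 16x + 3x^2 = 0 ⇒ x = -5/3 or 7. On the upward-sloping branch, x* = 7.
Check: AVC at x = 7 is ¥27 ≤ P, so revenue covers variable cost.
Profit = P·x − TC = 69·7 − 540 = -¥57, a loss, but smaller than the ¥351 fixed cost the firm would lose by shutting down.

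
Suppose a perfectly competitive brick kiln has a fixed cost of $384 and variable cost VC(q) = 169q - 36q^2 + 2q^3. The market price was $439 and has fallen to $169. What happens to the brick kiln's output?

Output falls from 15 to 12

MC = 169 - 72q + 6q^2; the shutdown threshold is min AVC = $7 (at q = 9).
With P = $439 above the shutdown price, P = MC gives q = 15.
At P = $169 ≥ min AVC, set P = MC: q = 12. The firm stays open but cuts output.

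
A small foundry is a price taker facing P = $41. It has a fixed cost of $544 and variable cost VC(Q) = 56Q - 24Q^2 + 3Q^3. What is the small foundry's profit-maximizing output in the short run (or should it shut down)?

Variable cost is VC = 56Q - 24Q^2 + 3Q^3, so AVC = VC/Q = 56 - 24Q + 3Q^2 and MC = dTC/dQ = 56 - 48Q + 9Q^2.
AVC hits its minimum where MC = AVC, at Q = 4, giving min AVC = 56 - 24·4 + 3·4^2 = $8.
Because $41 ≥ $8, revenue can cover variable cost; the firm operates.
Solving P = MC: 15 - 48Q + 9Q^2 = 0 ⇒ Q = 1/3 or 5. On the upward-sloping branch, Q* = 5.
Check: AVC at Q = 5 is $11 ≤ P, so revenue covers variable cost.
Profit = P·Q − TC = 41·5 − 599 = -$394, a loss, but smaller than the $544 fixed cost the firm would lose by shutting down.

Produce at Q = 5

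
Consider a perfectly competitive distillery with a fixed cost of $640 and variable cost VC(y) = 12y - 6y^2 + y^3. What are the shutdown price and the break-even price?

Shutdown price = $3; break-even price = $108

Shutdown price = min AVC. AVC = 12 - 6y + y^2, with vertex at y = 3 and minimum $3.
ATC = 640/y + 12 - 6y + y^2. Setting dATC/dy = −640/y^2 − 6 + 2y = 0 gives y = 8 (since 2·8^3 − 6·8^2 = 640).
min ATC = 640/8 + 12 − 6·8 + 8^2 = $108. That is the break-even price.
Between these two prices the firm operates at a loss; above $108 it earns a profit.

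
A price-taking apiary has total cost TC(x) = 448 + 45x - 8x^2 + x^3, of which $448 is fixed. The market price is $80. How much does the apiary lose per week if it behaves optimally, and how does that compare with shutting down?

AVC = 45 - 8x + x^2; min AVC = $29 at x = 4. Since P = $80 ≥ min AVC, the firm produces.
With MC = 45 - 16x + 3x^2, P = MC on the upward-sloping part at x* = 7.
TR = 80·7 = 560. TC = 448 + 266 = 714. Profit = 560 − 714 = -$154.
That loss of $154 beats the $448 the firm would lose by shutting down; producing recovers $294 of fixed cost.

Profit = -$154 at x = 7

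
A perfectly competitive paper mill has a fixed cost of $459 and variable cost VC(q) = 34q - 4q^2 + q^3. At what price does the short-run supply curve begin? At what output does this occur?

The shutdown price is the minimum of AVC. VC = 34q - 4q^2 + q^3, so AVC = 34 - 4q + q^2.
dAVC/dq = -4 + 2q = 0 gives q = 2. min AVC = 34 - 4·2 + 2^2 = 30.
The firm shuts down for any P below $30.

$30 per unit, at q = 2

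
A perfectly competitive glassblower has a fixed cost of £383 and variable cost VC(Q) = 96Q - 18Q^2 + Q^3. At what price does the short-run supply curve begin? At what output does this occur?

£15 per unit, at Q = 9

The shutdown price is the minimum of AVC. VC = 96Q - 18Q^2 + Q^3, so AVC = 96 - 18Q + Q^2.
dAVC/dQ = -18 + 2Q = 0 gives Q = 9. min AVC = 96 - 18·9 + 9^2 = 15.
The firm shuts down for any P below £15.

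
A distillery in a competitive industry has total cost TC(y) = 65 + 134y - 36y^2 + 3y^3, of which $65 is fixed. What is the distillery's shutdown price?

The shutdown price is the minimum of AVC. VC = 134y - 36y^2 + 3y^3, so AVC = 134 - 36y + 3y^2.
At the minimum of AVC, MC = AVC. MC = 134 - 72y + 9y^2; setting MC = AVC gives 6y^2 - 36y = 0, so y = 6. min AVC = 26.
For P < $26 the firm produces nothing.

$26 per unit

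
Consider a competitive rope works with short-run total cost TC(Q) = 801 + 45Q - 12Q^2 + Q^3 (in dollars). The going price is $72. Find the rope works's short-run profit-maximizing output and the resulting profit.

AVC = 45 - 12Q + Q^2 has its minimum $9 at Q = 6; price $72 clears that bar, so the firm operates.
MC = 45 - 24Q + 3Q^2. Setting P = MC and taking the root on the rising branch gives Q* = 9.
TR = 72·9 = 648. TC = 801 + 162 = 963. Profit = 648 − 963 = -$315.
That loss of $315 beats the $801 the firm would lose by shutting down; producing recovers $486 of fixed cost.

Profit = -$315 at Q = 9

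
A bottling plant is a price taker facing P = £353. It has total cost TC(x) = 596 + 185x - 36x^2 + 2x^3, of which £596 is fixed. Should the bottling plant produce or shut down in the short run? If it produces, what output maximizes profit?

Produce at x = 14

Variable cost is VC = 185x - 36x^2 + 2x^3, so AVC = VC/x = 185 - 36x + 2x^2 and MC = dTC/dx = 185 - 72x + 6x^2.
AVC hits its minimum where MC = AVC, at x = 9, giving min AVC = 185 - 36·9 + 2·9^2 = £23.
P = £353 exceeds min AVC = £23, so the firm stays open.
Set P = MC: 353 = 185 - 72x + 6x^2 → -168 - 72x + 6x^2 = 0. The roots are x = -2 and x = 14; the profit-maximizing output is on the rising part of MC, so x* = 14.
Check: AVC at x = 14 is £73 ≤ P, so revenue covers variable cost.
Profit = P·x − TC = 353·14 − 1618 = £3324.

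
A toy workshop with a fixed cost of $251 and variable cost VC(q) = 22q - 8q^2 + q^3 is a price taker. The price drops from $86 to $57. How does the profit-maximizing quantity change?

MC = 22 - 16q + 3q^2; the shutdown threshold is min AVC = $6 (at q = 4).
With P = $86 above the shutdown price, P = MC gives q = 8.
At P = $57 ≥ min AVC, set P = MC: q = 7. The firm stays open but cuts output.

Output falls from 8 to 7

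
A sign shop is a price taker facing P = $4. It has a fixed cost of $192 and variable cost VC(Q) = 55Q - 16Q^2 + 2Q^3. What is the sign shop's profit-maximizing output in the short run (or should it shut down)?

Shut down

From TC, MC = TC'(Q) = 55 - 32Q + 6Q^2 and AVC = VC/Q = 55 - 16Q + 2Q^2.
The AVC parabola has its vertex at Q = 16/4 = 4, where AVC = 55 - 16·4 + 2·4^2 = $23.
Since P = $4 < min AVC = $23, price fails to cover variable cost at any output.
Shutting down limits the loss to fixed cost, $192.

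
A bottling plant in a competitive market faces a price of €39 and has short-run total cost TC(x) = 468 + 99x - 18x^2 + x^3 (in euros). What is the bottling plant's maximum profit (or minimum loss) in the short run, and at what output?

AVC = 99 - 18x + x^2; min AVC = €18 at x = 9. Since P = €39 ≥ min AVC, the firm produces.
With MC = 99 - 36x + 3x^2, P = MC on the upward-sloping part at x* = 10.
TR = 39·10 = 390. TC = 468 + 190 = 658. Profit = 390 − 658 = -€268.
That loss of €268 beats the €468 the firm would lose by shutting down; producing recovers €200 of fixed cost.

Profit = -€268 at x = 10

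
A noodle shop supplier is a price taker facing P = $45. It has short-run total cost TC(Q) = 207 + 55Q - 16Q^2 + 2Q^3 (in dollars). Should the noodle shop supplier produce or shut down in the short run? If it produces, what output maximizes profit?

Produce at Q = 5

Strip out fixed cost: VC = 55Q - 16Q^2 + 2Q^3. Then AVC = 55 - 16Q + 2Q^2 and MC = 55 - 32Q + 6Q^2.
AVC hits its minimum where MC = AVC, at Q = 4, giving min AVC = 55 - 16·4 + 2·4^2 = $23.
Because $45 ≥ $23, revenue can cover variable cost; the firm operates.
P = MC gives 10 - 32Q + 6Q^2 = 0, with roots 1/3 and 5. Take the larger (rising MC): Q* = 5.
Check: AVC at Q = 5 is $25 ≤ P, so revenue covers variable cost.
Profit = P·Q − TC = 45·5 − 332 = -$107, a loss, but smaller than the $207 fixed cost the firm would lose by shutting down.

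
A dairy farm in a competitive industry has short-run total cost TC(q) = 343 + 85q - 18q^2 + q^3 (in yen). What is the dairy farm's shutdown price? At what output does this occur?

¥4 per unit, at q = 9

The firm shuts down when price falls below the minimum of average variable cost. AVC = VC/q = 85 - 18q + q^2.
dAVC/dq = -18 + 2q = 0 gives q = 9. min AVC = 85 - 18·9 + 9^2 = 4.
So the shutdown price is ¥4.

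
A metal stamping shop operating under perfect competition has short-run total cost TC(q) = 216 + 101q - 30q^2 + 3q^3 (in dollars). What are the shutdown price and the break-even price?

Shutdown price = $26; break-even price = $65

Shutdown price = min AVC. AVC = 101 - 30q + 3q^2, with vertex at q = 5 and minimum $26.
ATC = 216/q + 101 - 30q + 3q^2. Setting dATC/dq = −216/q^2 − 30 + 6q = 0 gives q = 6 (since 6·6^3 − 30·6^2 = 216).
min ATC = 216/6 + 101 − 30·6 + 3·6^2 = $65. That is the break-even price.
Between these two prices the firm operates at a loss; above $65 it earns a profit.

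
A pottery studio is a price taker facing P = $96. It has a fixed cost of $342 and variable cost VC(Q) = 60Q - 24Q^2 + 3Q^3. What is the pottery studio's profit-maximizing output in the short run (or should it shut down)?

Produce at Q = 6

Strip out fixed cost: VC = 60Q - 24Q^2 + 3Q^3. Then AVC = 60 - 24Q + 3Q^2 and MC = 60 - 48Q + 9Q^2.
AVC is minimized where dAVC/dQ = -24 + 6Q = 0, at Q = 4; min AVC = 60 - 24·4 + 3·4^2 = $12.
Because $96 ≥ $12, revenue can cover variable cost; the firm operates.
P = MC gives -36 - 48Q + 9Q^2 = 0, with roots -2/3 and 6. Take the larger (rising MC): Q* = 6.
Check: AVC at Q = 6 is $24 ≤ P, so revenue covers variable cost.
Profit = P·Q − TC = 96·6 − 486 = $90.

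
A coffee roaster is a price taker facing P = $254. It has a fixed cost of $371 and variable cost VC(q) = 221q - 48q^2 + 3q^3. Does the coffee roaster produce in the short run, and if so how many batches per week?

Produce at q = 11

Variable cost is VC = 221q - 48q^2 + 3q^3, so AVC = VC/q = 221 - 48q + 3q^2 and MC = dTC/dq = 221 - 96q + 9q^2.
The AVC parabola has its vertex at q = 48/6 = 8, where AVC = 221 - 48·8 + 3·8^2 = $29.
Since P = $254 ≥ min AVC = $29, price covers variable cost and the firm should produce.
P = MC gives -33 - 96q + 9q^2 = 0, with roots -1/3 and 11. Take the larger (rising MC): q* = 11.
Check: AVC at q = 11 is $56 ≤ P, so revenue covers variable cost.
Profit = P·q − TC = 254·11 − 987 = $1807.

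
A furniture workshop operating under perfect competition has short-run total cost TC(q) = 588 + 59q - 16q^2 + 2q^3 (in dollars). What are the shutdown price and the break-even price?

Shutdown price = min AVC. AVC = 59 - 16q + 2q^2, with vertex at q = 4 and minimum $27.
ATC = 588/q + 59 - 16q + 2q^2. Setting dATC/dq = −588/q^2 − 16 + 4q = 0 gives q = 7 (since 4·7^3 − 16·7^2 = 588).
min ATC = 588/7 + 59 − 16·7 + 2·7^2 = $129. That is the break-even price.
For $27 ≤ P < $129 the firm produces at a loss; below $27 it shuts down.

Shutdown price = $27; break-even price = $129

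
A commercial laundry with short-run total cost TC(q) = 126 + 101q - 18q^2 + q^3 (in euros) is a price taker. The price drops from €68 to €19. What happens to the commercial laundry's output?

AVC = 101 - 18q + q^2, minimized at q = 9 where min AVC = €20. MC = 101 - 36q + 3q^2.
At P = €68 ≥ min AVC, set P = MC on the rising branch: q = 11.
At P = €19 < min AVC = €20, price no longer covers variable cost at any output, so the firm shuts down: q = 0.

Output falls from 11 to 0 (the firm shuts down)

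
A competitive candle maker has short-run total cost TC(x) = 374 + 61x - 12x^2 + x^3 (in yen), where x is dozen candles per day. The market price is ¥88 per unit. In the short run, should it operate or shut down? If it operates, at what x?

From TC, MC = TC'(x) = 61 - 24x + 3x^2 and AVC = VC/x = 61 - 12x + x^2.
AVC hits its minimum where MC = AVC, at x = 6, giving min AVC = 61 - 12·6 + 6^2 = ¥25.
Since P = ¥88 ≥ min AVC = ¥25, price covers variable cost and the firm should produce.
Set P = MC: 88 = 61 - 24x + 3x^2 → -27 - 24x + 3x^2 = 0. The roots are x = -1 and x = 9; the profit-maximizing output is on the rising part of MC, so x* = 9.
Check: AVC at x = 9 is ¥34 ≤ P, so revenue covers variable cost.
Profit = P·x − TC = 88·9 − 680 = ¥112.

Produce at x = 9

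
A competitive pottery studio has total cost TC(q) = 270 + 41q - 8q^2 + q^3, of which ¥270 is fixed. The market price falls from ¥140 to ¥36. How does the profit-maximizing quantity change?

MC = 41 - 16q + 3q^2; the shutdown threshold is min AVC = ¥25 (at q = 4).
With P = ¥140 above the shutdown price, P = MC gives q = 9.
At P = ¥36 ≥ min AVC, set P = MC: q = 5. The firm stays open but cuts output.

Output falls from 9 to 5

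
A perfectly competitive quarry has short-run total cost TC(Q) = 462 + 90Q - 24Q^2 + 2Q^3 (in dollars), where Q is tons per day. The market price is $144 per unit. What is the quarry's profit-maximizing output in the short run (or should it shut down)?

Strip out fixed cost: VC = 90Q - 24Q^2 + 2Q^3. Then AVC = 90 - 24Q + 2Q^2 and MC = 90 - 48Q + 6Q^2.
AVC is minimized where dAVC/dQ = -24 + 4Q = 0, at Q = 6; min AVC = 90 - 24·6 + 2·6^2 = $18.
Because $144 ≥ $18, revenue can cover variable cost; the firm operates.
P = MC gives -54 - 48Q + 6Q^2 = 0, with roots -1 and 9. Take the larger (rising MC): Q* = 9.
Check: AVC at Q = 9 is $36 ≤ P, so revenue covers variable cost.
Profit = P·Q − TC = 144·9 − 786 = $510.

Produce at Q = 9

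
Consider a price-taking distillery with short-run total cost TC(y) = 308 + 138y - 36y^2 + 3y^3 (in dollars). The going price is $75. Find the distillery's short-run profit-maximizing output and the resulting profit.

Profit = -$14 at y = 7

AVC = 138 - 36y + 3y^2; min AVC = $30 at y = 6. Since P = $75 ≥ min AVC, the firm produces.
With MC = 138 - 72y + 9y^2, P = MC on the upward-sloping part at y* = 7.
TR = 75·7 = 525. TC = 308 + 231 = 539. Profit = 525 − 539 = -$14.
By producing, the firm covers all variable cost plus $294 of fixed cost; shutting down would lose the full $308.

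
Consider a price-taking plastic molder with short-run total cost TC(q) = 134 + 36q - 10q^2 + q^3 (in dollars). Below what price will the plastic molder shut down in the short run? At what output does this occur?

$11 per unit, at q = 5

The shutdown price is the minimum of AVC. VC = 36q - 10q^2 + q^3, so AVC = 36 - 10q + q^2.
At the minimum of AVC, MC = AVC. MC = 36 - 20q + 3q^2; setting MC = AVC gives 2q^2 - 10q = 0, so q = 5. min AVC = 11.
For P < $11 the firm produces nothing.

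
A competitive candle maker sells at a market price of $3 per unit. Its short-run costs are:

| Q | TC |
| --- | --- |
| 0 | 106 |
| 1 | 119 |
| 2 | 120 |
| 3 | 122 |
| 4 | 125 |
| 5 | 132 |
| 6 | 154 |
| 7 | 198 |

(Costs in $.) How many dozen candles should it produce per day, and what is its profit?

Compute π = P·Q − TC at each output: Q=0: -106; Q=1: -116; Q=2: -114; Q=3: -113; Q=4: -113; Q=5: -117; Q=6: -136; Q=7: -177.
Profit is highest at Q = 0. Equivalently, the lowest AVC in the table is 19/4 ≈ $4.75 at Q = 4, and P = $3 falls below it — price never covers variable cost, so the firm shuts down and loses only its fixed cost.

Q = 0 (shut down); profit = -$106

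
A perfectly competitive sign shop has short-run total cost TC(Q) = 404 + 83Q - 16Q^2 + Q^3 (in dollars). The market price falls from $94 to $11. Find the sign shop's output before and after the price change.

Output falls from 11 to 0 (the firm shuts down)

MC = 83 - 32Q + 3Q^2; the shutdown threshold is min AVC = $19 (at Q = 8).
At P = $94 ≥ min AVC, set P = MC on the rising branch: Q = 11.
At P = $11 < min AVC = $19, price no longer covers variable cost at any output, so the firm shuts down: Q = 0.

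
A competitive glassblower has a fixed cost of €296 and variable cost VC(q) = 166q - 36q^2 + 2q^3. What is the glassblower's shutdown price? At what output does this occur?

The firm shuts down when price falls below the minimum of average variable cost. AVC = VC/q = 166 - 36q + 2q^2.
At the minimum of AVC, MC = AVC. MC = 166 - 72q + 6q^2; setting MC = AVC gives 4q^2 - 36q = 0, so q = 9. min AVC = 4.
So the shutdown price is €4.

€4 per unit, at q = 9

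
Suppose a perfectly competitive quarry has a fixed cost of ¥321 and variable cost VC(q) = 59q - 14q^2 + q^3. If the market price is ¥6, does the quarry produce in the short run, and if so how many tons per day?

Shut down

Variable cost is VC = 59q - 14q^2 + q^3, so AVC = VC/q = 59 - 14q + q^2 and MC = dTC/dq = 59 - 28q + 3q^2.
AVC hits its minimum where MC = AVC, at q = 7, giving min AVC = 59 - 14·7 + 7^2 = ¥10.
Since P = ¥6 < min AVC = ¥10, price fails to cover variable cost at any output.
Shutting down limits the loss to fixed cost, ¥321.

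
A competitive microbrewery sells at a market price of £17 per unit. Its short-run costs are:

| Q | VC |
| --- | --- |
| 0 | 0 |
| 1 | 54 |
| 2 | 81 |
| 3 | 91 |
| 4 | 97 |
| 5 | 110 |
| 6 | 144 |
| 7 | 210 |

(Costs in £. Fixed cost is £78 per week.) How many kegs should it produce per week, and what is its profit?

Q = 0 (shut down); profit = -£78

Tabulate TR − TC: Q=0: -78; Q=1: -115; Q=2: -125; Q=3: -118; Q=4: -107; Q=5: -103; Q=6: -120; Q=7: -169.
Profit is highest at Q = 0. Equivalently, the lowest AVC in the table is 110/5 ≈ £22 at Q = 5, and P = £17 falls below it — price never covers variable cost, so the firm shuts down and loses only its fixed cost.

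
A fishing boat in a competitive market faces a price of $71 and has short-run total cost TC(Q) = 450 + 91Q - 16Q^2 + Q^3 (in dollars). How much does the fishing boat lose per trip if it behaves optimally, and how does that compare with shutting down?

Profit = -$50 at Q = 10

AVC = 91 - 16Q + Q^2; min AVC = $27 at Q = 8. Since P = $71 ≥ min AVC, the firm produces.
With MC = 91 - 32Q + 3Q^2, P = MC on the upward-sloping part at Q* = 10.
TR = 71·10 = 710. TC = 450 + 310 = 760. Profit = 710 − 760 = -$50.
Shutting down would mean losing the fixed cost of $450, so operating at a loss of $50 is better by $400.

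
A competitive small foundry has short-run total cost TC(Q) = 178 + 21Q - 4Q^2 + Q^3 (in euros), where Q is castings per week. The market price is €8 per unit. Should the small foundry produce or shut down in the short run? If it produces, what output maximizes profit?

Shut down

From TC, MC = TC'(Q) = 21 - 8Q + 3Q^2 and AVC = VC/Q = 21 - 4Q + Q^2.
AVC is minimized where dAVC/dQ = -4 + 2Q = 0, at Q = 2; min AVC = 21 - 4·2 + 2^2 = €17.
Since P = €8 < min AVC = €17, price fails to cover variable cost at any output.
Shutting down limits the loss to fixed cost, €178.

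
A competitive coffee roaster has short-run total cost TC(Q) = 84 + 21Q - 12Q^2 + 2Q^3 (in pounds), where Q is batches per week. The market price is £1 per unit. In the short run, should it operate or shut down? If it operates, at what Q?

Shut down

From TC, MC = TC'(Q) = 21 - 24Q + 6Q^2 and AVC = VC/Q = 21 - 12Q + 2Q^2.
The AVC parabola has its vertex at Q = 12/4 = 3, where AVC = 21 - 12·3 + 2·3^2 = £3.
Since P = £1 < min AVC = £3, price fails to cover variable cost at any output.
The firm minimizes its loss by shutting down and losing only its fixed cost of £84.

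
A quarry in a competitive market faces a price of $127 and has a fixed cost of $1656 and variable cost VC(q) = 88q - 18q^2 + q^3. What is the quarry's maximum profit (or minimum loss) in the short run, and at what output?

Profit = -$304 at q = 13

AVC = 88 - 18q + q^2; min AVC = $7 at q = 9. Since P = $127 ≥ min AVC, the firm produces.
MC = 88 - 36q + 3q^2. Setting P = MC and taking the root on the rising branch gives q* = 13.
TR = 127·13 = 1651. TC = 1656 + 299 = 1955. Profit = 1651 − 1955 = -$304.
By producing, the firm covers all variable cost plus $1352 of fixed cost; shutting down would lose the full $1656.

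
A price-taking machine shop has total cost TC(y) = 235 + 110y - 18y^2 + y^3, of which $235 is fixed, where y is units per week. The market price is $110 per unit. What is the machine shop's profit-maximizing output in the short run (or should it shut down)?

Strip out fixed cost: VC = 110y - 18y^2 + y^3. Then AVC = 110 - 18y + y^2 and MC = 110 - 36y + 3y^2.
AVC is minimized where dAVC/dy = -18 + 2y = 0, at y = 9; min AVC = 110 - 18·9 + 9^2 = $29.
Since P = $110 ≥ min AVC = $29, price covers variable cost and the firm should produce.
Set P = MC: 110 = 110 - 36y + 3y^2 → -36y + 3y^2 = 0. The roots are y = 0 and y = 12; the profit-maximizing output is on the rising part of MC, so y* = 12.
Check: AVC at y = 12 is $38 ≤ P, so revenue covers variable cost.
Profit = P·y − TC = 110·12 − 691 = $629.

Produce at y = 12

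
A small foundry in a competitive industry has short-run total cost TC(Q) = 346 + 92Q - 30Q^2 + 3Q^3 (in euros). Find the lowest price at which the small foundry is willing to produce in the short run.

The firm shuts down when price falls below the minimum of average variable cost. AVC = VC/Q = 92 - 30Q + 3Q^2.
At the minimum of AVC, MC = AVC. MC = 92 - 60Q + 9Q^2; setting MC = AVC gives 6Q^2 - 30Q = 0, so Q = 5. min AVC = 17.
So the shutdown price is €17.

€17 per unit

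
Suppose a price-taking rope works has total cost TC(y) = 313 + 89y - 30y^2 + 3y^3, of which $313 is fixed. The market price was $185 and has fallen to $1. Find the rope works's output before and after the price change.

Output falls from 8 to 0 (the firm shuts down)

MC = 89 - 60y + 9y^2; the shutdown threshold is min AVC = $14 (at y = 5).
With P = $185 above the shutdown price, P = MC gives y = 8.
At P = $1 < min AVC = $14, price no longer covers variable cost at any output, so the firm shuts down: y = 0.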